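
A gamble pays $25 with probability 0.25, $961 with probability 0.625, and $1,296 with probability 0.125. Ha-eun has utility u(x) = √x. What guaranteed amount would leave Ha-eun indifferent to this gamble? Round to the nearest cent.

E[u] = 0.25·√25 + 0.625·√961 + 0.125·√1296 = 0.25·5 + 0.625·31 + 0.125·36 = 25.125
CE = (25.125)² = 631.265625

$631.27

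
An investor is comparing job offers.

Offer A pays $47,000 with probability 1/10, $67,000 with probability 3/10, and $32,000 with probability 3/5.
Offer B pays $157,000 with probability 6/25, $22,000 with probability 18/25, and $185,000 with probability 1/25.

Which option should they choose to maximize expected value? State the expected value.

Offer A = 1/10 × 47000 + 3/10 × 67000 + 3/5 × 32000 = 4700 + 20100 + 19200 = 44000
Offer B = 6/25 × 157000 + 18/25 × 22000 + 1/25 × 185000 = 37680 + 15840 + 7400 = 60920

Offer B ($60,920)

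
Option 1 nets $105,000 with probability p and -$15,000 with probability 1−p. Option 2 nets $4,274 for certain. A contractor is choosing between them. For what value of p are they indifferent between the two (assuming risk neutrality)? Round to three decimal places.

p·105000 + (1−p)·(-15000) = 4274
120000p − 15000 = 4274
p = (4274 + 15000) / 120000

p = 0.161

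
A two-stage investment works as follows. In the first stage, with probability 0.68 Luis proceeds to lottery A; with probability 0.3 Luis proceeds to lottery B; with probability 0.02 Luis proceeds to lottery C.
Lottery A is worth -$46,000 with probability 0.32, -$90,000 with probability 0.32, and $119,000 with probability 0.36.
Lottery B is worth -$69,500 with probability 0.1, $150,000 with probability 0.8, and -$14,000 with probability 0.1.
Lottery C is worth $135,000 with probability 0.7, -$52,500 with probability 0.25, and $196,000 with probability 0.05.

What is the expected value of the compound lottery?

$34,856.10

EV(A) = 0.32 × (-46000) + 0.32 × (-90000) + 0.36 × 119000 = -14720 − 28800 + 42840 = -680
EV(B) = 0.1 × (-69500) + 0.8 × 150000 + 0.1 × (-14000) = -6950 + 120000 − 1400 = 111650
EV(C) = 0.7 × 135000 + 0.25 × (-52500) + 0.05 × 196000 = 94500 − 13125 + 9800 = 91175
Overall = 0.68 × (-680) + 0.3 × 111650 + 0.02 × 91175 = -462.4 + 33495 + 1823.5 = 34856.1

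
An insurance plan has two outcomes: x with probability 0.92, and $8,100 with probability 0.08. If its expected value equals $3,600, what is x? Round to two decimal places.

x = $3,208.70

0.92·x + 0.08·8100 = 3600
0.92·x = 3600 − 648 = 2952
x = 2952 / 0.92 = 3208.6957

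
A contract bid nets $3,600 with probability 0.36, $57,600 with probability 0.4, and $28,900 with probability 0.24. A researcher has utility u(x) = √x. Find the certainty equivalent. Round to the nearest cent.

$25,090.56

E[u] = 0.36·√3600 + 0.4·√57600 + 0.24·√28900 = 0.36·60 + 0.4·240 + 0.24·170 = 158.4
CE = (158.4)² = 25090.56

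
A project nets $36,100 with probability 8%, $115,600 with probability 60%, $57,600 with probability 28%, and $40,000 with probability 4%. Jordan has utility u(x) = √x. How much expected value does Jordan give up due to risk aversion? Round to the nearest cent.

E[u] = 0.08·√36100 + 0.6·√115600 + 0.28·√57600 + 0.04·√40000 = 0.08·190 + 0.6·340 + 0.28·240 + 0.04·200 = 294.4
CE = (294.4)² = 86671.36
Risk premium = EV − CE = 89976 − 86671.36 = 3304.64

$3,304.64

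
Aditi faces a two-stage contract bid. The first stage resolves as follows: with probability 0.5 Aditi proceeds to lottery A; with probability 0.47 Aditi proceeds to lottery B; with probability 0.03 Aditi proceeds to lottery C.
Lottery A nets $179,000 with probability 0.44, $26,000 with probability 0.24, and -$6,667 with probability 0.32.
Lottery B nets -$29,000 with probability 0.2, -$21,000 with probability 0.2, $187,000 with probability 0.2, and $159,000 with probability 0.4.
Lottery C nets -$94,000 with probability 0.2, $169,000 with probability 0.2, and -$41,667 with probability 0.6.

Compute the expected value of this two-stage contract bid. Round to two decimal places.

$83,903.27

EV(A) = 0.44 × 179000 + 0.24 × 26000 + 0.32 × (-6667) = 78760 + 6240 − 2133.44 = 82866.56
EV(B) = 0.2 × (-29000) + 0.2 × (-21000) + 0.2 × 187000 + 0.4 × 159000 = -5800 − 4200 + 37400 + 63600 = 91000
EV(C) = 0.2 × (-94000) + 0.2 × 169000 + 0.6 × (-41667) = -18800 + 33800 − 25000.2 = -10000.2
Overall = 0.5 × 82866.56 + 0.47 × 91000 + 0.03 × (-10000.2) = 41433.28 + 42770 − 300.006 = 83903.274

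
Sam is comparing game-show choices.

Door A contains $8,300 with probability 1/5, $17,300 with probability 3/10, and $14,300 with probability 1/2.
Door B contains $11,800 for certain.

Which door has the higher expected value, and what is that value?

Door A ($14,000)

Door A = 1/5 × 8300 + 3/10 × 17300 + 1/2 × 14300 = 1660 + 5190 + 7150 = 14000
Door B: 11800 (certain)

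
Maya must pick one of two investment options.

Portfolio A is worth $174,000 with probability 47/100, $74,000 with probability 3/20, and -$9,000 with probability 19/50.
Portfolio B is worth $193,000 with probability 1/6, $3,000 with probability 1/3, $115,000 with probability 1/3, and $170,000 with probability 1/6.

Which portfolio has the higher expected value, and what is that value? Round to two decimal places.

Portfolio B ($99,833.33)

Portfolio A = 47/100 × 174000 + 3/20 × 74000 + 19/50 × (-9000) = 81780 + 11100 − 3420 = 89460
Portfolio B = 1/6 × 193000 + 1/3 × 3000 + 1/3 × 115000 + 1/6 × 170000 = 32166.6667 + 1000 + 38333.3333 + 28333.3333 = 99833.3333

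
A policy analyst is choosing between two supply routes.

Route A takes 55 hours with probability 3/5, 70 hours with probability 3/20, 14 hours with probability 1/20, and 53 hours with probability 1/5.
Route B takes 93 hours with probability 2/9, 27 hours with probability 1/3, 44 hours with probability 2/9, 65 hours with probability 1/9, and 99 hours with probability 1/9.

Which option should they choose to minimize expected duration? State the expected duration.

Route A = 3/5 × 55 + 3/20 × 70 + 1/20 × 14 + 1/5 × 53 = 33 + 10.5 + 0.7 + 10.6 = 54.8
Route B = 2/9 × 93 + 1/3 × 27 + 2/9 × 44 + 1/9 × 65 + 1/9 × 99 = 20.6667 + 9 + 9.7778 + 7.2222 + 11 = 57.6667

Route A (54.8 hours)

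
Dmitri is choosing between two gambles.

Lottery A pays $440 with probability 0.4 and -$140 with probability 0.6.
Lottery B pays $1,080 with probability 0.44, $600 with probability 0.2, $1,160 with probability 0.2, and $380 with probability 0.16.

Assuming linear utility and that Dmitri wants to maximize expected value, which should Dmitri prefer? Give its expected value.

Lottery B ($888)

Lottery A = 0.4 × 440 + 0.6 × (-140) = 176 − 84 = 92
Lottery B = 0.44 × 1080 + 0.2 × 600 + 0.2 × 1160 + 0.16 × 380 = 475.2 + 120 + 232 + 60.8 = 888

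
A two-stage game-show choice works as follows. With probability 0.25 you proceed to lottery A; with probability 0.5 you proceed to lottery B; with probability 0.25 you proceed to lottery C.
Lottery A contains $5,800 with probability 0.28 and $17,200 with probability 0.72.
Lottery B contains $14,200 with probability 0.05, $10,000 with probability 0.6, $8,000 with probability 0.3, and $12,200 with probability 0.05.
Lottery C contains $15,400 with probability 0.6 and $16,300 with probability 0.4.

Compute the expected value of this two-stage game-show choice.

EV(A) = 0.28 × 5800 + 0.72 × 17200 = 1624 + 12384 = 14008
EV(B) = 0.05 × 14200 + 0.6 × 10000 + 0.3 × 8000 + 0.05 × 12200 = 710 + 6000 + 2400 + 610 = 9720
EV(C) = 0.6 × 15400 + 0.4 × 16300 = 9240 + 6520 = 15760
Overall = 0.25 × 14008 + 0.5 × 9720 + 0.25 × 15760 = 3502 + 4860 + 3940 = 12302

$12,302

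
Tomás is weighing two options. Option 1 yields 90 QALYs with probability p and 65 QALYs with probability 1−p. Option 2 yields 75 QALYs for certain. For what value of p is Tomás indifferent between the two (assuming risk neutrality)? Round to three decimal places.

p = 0.400

p·90 + (1−p)·65 = 75
25p + 65 = 75
p = (75 − 65) / 25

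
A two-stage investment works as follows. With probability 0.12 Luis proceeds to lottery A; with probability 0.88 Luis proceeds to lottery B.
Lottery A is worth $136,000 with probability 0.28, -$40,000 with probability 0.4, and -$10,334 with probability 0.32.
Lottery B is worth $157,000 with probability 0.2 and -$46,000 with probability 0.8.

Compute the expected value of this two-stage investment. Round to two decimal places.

-$2,499.23

EV(A) = 0.28 × 136000 + 0.4 × (-40000) + 0.32 × (-10334) = 38080 − 16000 − 3306.88 = 18773.12
EV(B) = 0.2 × 157000 + 0.8 × (-46000) = 31400 − 36800 = -5400
Overall = 0.12 × 18773.12 + 0.88 × (-5400) = 2252.7744 − 4752 = -2499.2256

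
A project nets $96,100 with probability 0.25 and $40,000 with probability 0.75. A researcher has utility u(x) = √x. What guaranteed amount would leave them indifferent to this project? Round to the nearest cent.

E[u] = 0.25·√96100 + 0.75·√40000 = 0.25·310 + 0.75·200 = 227.5
CE = (227.5)² = 51756.25

$51,756.25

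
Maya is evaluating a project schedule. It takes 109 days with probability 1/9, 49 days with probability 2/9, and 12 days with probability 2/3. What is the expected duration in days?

31 days

EV = 1/9 × 109 + 2/9 × 49 + 2/3 × 12 = 12.1111 + 10.8889 + 8 = 31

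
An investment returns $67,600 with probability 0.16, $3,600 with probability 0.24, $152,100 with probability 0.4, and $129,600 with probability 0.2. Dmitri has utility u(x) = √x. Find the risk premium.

E[u] = 0.16·√67600 + 0.24·√3600 + 0.4·√152100 + 0.2·√129600 = 0.16·260 + 0.24·60 + 0.4·390 + 0.2·360 = 284
CE = (284)² = 80656
Risk premium = EV − CE = 98440 − 80656 = 17784

$17,784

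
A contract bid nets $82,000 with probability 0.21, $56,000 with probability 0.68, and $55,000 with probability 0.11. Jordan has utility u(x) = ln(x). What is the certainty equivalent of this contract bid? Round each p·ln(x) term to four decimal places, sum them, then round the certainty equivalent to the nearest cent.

$60,548.50

E[u] = 0.21·ln(82000) + 0.68·ln(56000) + 0.11·ln(55000) = 2.3760 + 7.4345 + 1.2007 = 11.0112
CE = e^11.0112 ≈ 60548.50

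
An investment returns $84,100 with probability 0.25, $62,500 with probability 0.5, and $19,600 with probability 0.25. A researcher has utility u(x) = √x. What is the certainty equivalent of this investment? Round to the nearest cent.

E[u] = 0.25·√84100 + 0.5·√62500 + 0.25·√19600 = 0.25·290 + 0.5·250 + 0.25·140 = 232.5
CE = (232.5)² = 54056.25

$54,056.25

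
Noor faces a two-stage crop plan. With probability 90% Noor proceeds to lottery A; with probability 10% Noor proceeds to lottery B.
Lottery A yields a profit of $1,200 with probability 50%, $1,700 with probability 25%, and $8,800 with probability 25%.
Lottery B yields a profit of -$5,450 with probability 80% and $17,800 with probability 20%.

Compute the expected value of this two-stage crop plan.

EV(A) = 0.5 × 1200 + 0.25 × 1700 + 0.25 × 8800 = 600 + 425 + 2200 = 3225
EV(B) = 0.8 × (-5450) + 0.2 × 17800 = -4360 + 3560 = -800
Overall = 0.9 × 3225 + 0.1 × (-800) = 2902.5 − 80 = 2822.5

$2,822.50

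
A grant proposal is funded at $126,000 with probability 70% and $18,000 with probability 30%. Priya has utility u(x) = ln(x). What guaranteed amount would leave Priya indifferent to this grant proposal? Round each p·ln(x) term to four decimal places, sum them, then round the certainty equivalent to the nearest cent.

$70,277.01

E[u] = 0.7·ln(126000) + 0.3·ln(18000) = 8.2208 + 2.9394 = 11.1602
CE = e^11.1602 ≈ 70277.01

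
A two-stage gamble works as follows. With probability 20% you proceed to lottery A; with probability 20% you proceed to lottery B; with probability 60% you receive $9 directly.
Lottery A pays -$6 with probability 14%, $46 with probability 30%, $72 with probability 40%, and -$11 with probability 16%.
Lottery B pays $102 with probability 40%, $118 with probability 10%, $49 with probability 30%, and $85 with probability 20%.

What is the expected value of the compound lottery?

EV(A) = 0.14 × (-6) + 0.3 × 46 + 0.4 × 72 + 0.16 × (-11) = -0.84 + 13.8 + 28.8 − 1.76 = 40
EV(B) = 0.4 × 102 + 0.1 × 118 + 0.3 × 49 + 0.2 × 85 = 40.8 + 11.8 + 14.7 + 17 = 84.3
Branch C: 9 (certain)
Overall = 0.2 × 40 + 0.2 × 84.3 + 0.6 × 9 = 8 + 16.86 + 5.4 = 30.26

$30.26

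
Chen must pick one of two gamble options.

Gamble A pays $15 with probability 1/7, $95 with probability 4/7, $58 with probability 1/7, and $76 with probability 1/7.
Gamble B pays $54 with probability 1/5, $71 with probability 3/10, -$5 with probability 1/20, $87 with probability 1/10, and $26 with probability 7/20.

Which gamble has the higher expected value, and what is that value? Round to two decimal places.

Gamble A ($75.57)

Gamble A = 1/7 × 15 + 4/7 × 95 + 1/7 × 58 + 1/7 × 76 = 2.1429 + 54.2857 + 8.2857 + 10.8571 = 75.5714
Gamble B = 1/5 × 54 + 3/10 × 71 + 1/20 × (-5) + 1/10 × 87 + 7/20 × 26 = 10.8 + 21.3 − 0.25 + 8.7 + 9.1 = 49.65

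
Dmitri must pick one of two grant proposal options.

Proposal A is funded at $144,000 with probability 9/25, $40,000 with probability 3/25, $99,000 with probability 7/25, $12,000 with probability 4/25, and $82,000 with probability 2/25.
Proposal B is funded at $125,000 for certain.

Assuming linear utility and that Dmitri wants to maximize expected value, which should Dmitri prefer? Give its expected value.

Proposal A = 9/25 × 144000 + 3/25 × 40000 + 7/25 × 99000 + 4/25 × 12000 + 2/25 × 82000 = 51840 + 4800 + 27720 + 1920 + 6560 = 92840
Proposal B: 125000 (certain)

Proposal B ($125,000)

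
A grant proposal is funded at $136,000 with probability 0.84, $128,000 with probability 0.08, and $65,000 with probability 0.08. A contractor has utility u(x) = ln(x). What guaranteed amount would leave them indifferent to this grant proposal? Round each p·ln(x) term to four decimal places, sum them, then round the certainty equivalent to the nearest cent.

E[u] = 0.84·ln(136000) + 0.08·ln(128000) + 0.08·ln(65000) = 9.9291 + 0.9408 + 0.8866 = 11.7565
CE = e^11.7565 ≈ 127580.14

$127,580.14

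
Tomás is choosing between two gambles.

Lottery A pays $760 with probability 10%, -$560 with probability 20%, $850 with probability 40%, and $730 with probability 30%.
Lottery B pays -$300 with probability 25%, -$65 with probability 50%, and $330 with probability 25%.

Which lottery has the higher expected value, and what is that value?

Lottery A = 0.1 × 760 + 0.2 × (-560) + 0.4 × 850 + 0.3 × 730 = 76 − 112 + 340 + 219 = 523
Lottery B = 0.25 × (-300) + 0.5 × (-65) + 0.25 × 330 = -75 − 32.5 + 82.5 = -25

Lottery A ($523)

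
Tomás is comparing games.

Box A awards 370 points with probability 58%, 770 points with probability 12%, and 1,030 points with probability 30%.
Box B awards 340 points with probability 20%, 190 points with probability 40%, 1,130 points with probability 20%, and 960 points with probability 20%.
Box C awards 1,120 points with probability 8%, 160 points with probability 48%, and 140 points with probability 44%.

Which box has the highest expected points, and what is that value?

Box A = 0.58 × 370 + 0.12 × 770 + 0.3 × 1030 = 214.6 + 92.4 + 309 = 616
Box B = 0.2 × 340 + 0.4 × 190 + 0.2 × 1130 + 0.2 × 960 = 68 + 76 + 226 + 192 = 562
Box C = 0.08 × 1120 + 0.48 × 160 + 0.44 × 140 = 89.6 + 76.8 + 61.6 = 228

Box A (616 points)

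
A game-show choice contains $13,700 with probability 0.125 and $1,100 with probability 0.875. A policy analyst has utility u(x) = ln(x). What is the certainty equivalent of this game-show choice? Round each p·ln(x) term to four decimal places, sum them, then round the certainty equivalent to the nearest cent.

E[u] = 0.125·ln(13700) + 0.875·ln(1100) = 1.1906 + 6.1277 = 7.3183
CE = e^7.3183 ≈ 1507.64

$1,507.64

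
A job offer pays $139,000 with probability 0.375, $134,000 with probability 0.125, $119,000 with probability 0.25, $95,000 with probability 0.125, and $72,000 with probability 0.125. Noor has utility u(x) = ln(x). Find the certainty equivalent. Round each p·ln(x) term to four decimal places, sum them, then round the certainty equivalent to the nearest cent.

E[u] = 0.375·ln(139000) + 0.125·ln(134000) + 0.25·ln(119000) + 0.125·ln(95000) + 0.125·ln(72000) = 4.4408 + 1.4757 + 2.9217 + 1.4327 + 1.3981 = 11.6690
CE = e^11.6690 ≈ 116891.33

$116,891.33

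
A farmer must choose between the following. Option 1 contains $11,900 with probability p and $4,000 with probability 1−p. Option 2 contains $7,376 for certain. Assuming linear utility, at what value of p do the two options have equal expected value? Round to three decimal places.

p·11900 + (1−p)·4000 = 7376
7900p + 4000 = 7376
p = (7376 − 4000) / 7900

p = 0.427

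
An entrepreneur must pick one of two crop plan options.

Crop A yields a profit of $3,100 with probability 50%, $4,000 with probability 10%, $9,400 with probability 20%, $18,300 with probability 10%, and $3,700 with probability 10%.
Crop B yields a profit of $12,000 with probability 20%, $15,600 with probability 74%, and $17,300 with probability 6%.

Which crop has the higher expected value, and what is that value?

Crop B ($14,982)

Crop A = 0.5 × 3100 + 0.1 × 4000 + 0.2 × 9400 + 0.1 × 18300 + 0.1 × 3700 = 1550 + 400 + 1880 + 1830 + 370 = 6030
Crop B = 0.2 × 12000 + 0.74 × 15600 + 0.06 × 17300 = 2400 + 11544 + 1038 = 14982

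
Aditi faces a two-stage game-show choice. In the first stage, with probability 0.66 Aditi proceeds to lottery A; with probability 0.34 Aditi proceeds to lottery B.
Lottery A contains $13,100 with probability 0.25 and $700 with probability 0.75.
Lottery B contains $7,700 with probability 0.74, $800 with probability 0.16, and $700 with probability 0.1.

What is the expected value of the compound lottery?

$4,512.64

EV(A) = 0.25 × 13100 + 0.75 × 700 = 3275 + 525 = 3800
EV(B) = 0.74 × 7700 + 0.16 × 800 + 0.1 × 700 = 5698 + 128 + 70 = 5896
Overall = 0.66 × 3800 + 0.34 × 5896 = 2508 + 2004.64 = 4512.64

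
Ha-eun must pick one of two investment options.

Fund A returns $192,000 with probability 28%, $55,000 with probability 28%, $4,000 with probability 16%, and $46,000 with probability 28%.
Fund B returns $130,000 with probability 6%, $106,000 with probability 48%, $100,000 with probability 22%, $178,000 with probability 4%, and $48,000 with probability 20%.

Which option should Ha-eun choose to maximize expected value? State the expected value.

Fund A = 0.28 × 192000 + 0.28 × 55000 + 0.16 × 4000 + 0.28 × 46000 = 53760 + 15400 + 640 + 12880 = 82680
Fund B = 0.06 × 130000 + 0.48 × 106000 + 0.22 × 100000 + 0.04 × 178000 + 0.2 × 48000 = 7800 + 50880 + 22000 + 7120 + 9600 = 97400

Fund B ($97,400)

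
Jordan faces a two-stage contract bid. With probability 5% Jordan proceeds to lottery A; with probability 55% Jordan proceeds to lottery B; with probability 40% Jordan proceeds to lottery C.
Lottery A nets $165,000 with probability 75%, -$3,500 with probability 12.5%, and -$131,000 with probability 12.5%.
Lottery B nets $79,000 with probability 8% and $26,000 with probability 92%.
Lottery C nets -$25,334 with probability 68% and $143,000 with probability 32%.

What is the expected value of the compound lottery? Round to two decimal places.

EV(A) = 0.75 × 165000 + 0.125 × (-3500) + 0.125 × (-131000) = 123750 − 437.5 − 16375 = 106937.5
EV(B) = 0.08 × 79000 + 0.92 × 26000 = 6320 + 23920 = 30240
EV(C) = 0.68 × (-25334) + 0.32 × 143000 = -17227.12 + 45760 = 28532.88
Overall = 0.05 × 106937.5 + 0.55 × 30240 + 0.4 × 28532.88 = 5346.875 + 16632 + 11413.152 = 33392.027

$33,392.03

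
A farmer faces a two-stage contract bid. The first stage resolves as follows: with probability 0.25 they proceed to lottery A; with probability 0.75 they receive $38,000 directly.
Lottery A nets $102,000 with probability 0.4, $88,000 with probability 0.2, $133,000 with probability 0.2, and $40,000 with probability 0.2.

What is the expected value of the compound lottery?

EV(A) = 0.4 × 102000 + 0.2 × 88000 + 0.2 × 133000 + 0.2 × 40000 = 40800 + 17600 + 26600 + 8000 = 93000
Branch B: 38000 (certain)
Overall = 0.25 × 93000 + 0.75 × 38000 = 23250 + 28500 = 51750

$51,750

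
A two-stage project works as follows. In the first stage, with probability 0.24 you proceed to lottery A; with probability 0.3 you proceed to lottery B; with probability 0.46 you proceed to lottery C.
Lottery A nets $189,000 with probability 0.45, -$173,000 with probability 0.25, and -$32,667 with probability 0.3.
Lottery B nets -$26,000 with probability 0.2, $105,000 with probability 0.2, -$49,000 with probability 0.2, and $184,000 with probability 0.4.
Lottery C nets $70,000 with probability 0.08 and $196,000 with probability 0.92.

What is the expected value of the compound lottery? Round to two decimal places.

EV(A) = 0.45 × 189000 + 0.25 × (-173000) + 0.3 × (-32667) = 85050 − 43250 − 9800.1 = 31999.9
EV(B) = 0.2 × (-26000) + 0.2 × 105000 + 0.2 × (-49000) + 0.4 × 184000 = -5200 + 21000 − 9800 + 73600 = 79600
EV(C) = 0.08 × 70000 + 0.92 × 196000 = 5600 + 180320 = 185920
Overall = 0.24 × 31999.9 + 0.3 × 79600 + 0.46 × 185920 = 7679.976 + 23880 + 85523.2 = 117083.176

$117,083.18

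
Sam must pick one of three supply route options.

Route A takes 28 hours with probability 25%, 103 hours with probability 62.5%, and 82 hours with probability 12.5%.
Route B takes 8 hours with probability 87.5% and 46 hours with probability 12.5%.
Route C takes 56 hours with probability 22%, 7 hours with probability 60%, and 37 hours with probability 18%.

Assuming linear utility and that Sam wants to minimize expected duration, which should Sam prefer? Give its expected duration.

Route A = 0.25 × 28 + 0.625 × 103 + 0.125 × 82 = 7 + 64.375 + 10.25 = 81.625
Route B = 0.875 × 8 + 0.125 × 46 = 7 + 5.75 = 12.75
Route C = 0.22 × 56 + 0.6 × 7 + 0.18 × 37 = 12.32 + 4.2 + 6.66 = 23.18

Route B (12.75 hours)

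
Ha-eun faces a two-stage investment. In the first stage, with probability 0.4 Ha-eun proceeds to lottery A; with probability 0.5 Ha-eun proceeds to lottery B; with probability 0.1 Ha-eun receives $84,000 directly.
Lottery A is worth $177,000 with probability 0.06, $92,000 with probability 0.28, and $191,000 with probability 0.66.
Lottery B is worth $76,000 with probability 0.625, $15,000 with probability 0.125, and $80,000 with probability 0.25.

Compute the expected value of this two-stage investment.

EV(A) = 0.06 × 177000 + 0.28 × 92000 + 0.66 × 191000 = 10620 + 25760 + 126060 = 162440
EV(B) = 0.625 × 76000 + 0.125 × 15000 + 0.25 × 80000 = 47500 + 1875 + 20000 = 69375
Branch C: 84000 (certain)
Overall = 0.4 × 162440 + 0.5 × 69375 + 0.1 × 84000 = 64976 + 34687.5 + 8400 = 108063.5

$108,063.50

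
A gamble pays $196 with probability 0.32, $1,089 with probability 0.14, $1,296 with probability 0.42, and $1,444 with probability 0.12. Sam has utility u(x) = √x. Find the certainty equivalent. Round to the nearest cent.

$828.29

E[u] = 0.32·√196 + 0.14·√1089 + 0.42·√1296 + 0.12·√1444 = 0.32·14 + 0.14·33 + 0.42·36 + 0.12·38 = 28.78
CE = (28.78)² = 828.2884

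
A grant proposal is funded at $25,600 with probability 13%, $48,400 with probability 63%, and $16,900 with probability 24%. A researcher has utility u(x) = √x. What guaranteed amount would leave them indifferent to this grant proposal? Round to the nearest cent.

$36,328.36

E[u] = 0.13·√25600 + 0.63·√48400 + 0.24·√16900 = 0.13·160 + 0.63·220 + 0.24·130 = 190.6
CE = (190.6)² = 36328.36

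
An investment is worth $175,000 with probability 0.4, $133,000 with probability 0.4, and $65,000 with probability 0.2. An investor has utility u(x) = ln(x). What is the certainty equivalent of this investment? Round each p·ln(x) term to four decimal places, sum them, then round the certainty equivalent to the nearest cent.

$128,617.74

E[u] = 0.4·ln(175000) + 0.4·ln(133000) + 0.2·ln(65000) = 4.8290 + 4.7192 + 2.2164 = 11.7646
CE = e^11.7646 ≈ 128617.74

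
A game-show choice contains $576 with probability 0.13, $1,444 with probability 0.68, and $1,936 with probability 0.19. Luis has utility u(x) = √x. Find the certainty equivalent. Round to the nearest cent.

E[u] = 0.13·√576 + 0.68·√1444 + 0.19·√1936 = 0.13·24 + 0.68·38 + 0.19·44 = 37.32
CE = (37.32)² = 1392.7824

$1,392.78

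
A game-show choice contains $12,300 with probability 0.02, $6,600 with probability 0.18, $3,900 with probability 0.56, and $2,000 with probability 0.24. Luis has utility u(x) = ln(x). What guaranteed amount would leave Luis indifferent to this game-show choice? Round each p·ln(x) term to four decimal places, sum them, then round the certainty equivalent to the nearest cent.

E[u] = 0.02·ln(12300) + 0.18·ln(6600) + 0.56·ln(3900) + 0.24·ln(2000) = 0.1883 + 1.5831 + 4.6305 + 1.8242 = 8.2261
CE = e^8.2261 ≈ 3737.23

$3,737.23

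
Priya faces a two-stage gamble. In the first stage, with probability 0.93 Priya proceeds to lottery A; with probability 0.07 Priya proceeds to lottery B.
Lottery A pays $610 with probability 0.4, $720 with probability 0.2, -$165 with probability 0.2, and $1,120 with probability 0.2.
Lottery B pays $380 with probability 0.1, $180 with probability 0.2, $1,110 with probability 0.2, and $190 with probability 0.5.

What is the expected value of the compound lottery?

$565.84

EV(A) = 0.4 × 610 + 0.2 × 720 + 0.2 × (-165) + 0.2 × 1120 = 244 + 144 − 33 + 224 = 579
EV(B) = 0.1 × 380 + 0.2 × 180 + 0.2 × 1110 + 0.5 × 190 = 38 + 36 + 222 + 95 = 391
Overall = 0.93 × 579 + 0.07 × 391 = 538.47 + 27.37 = 565.84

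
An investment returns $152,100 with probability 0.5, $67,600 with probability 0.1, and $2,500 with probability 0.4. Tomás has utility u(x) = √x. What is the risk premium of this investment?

E[u] = 0.5·√152100 + 0.1·√67600 + 0.4·√2500 = 0.5·390 + 0.1·260 + 0.4·50 = 241
CE = (241)² = 58081
Risk premium = EV − CE = 83810 − 58081 = 25729

$25,729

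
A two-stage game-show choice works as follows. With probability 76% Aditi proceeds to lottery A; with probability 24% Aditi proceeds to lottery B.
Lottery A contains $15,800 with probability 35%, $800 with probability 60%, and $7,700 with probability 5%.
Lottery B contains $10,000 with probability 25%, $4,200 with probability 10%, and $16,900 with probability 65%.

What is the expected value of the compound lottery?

$8,197.40

EV(A) = 0.35 × 15800 + 0.6 × 800 + 0.05 × 7700 = 5530 + 480 + 385 = 6395
EV(B) = 0.25 × 10000 + 0.1 × 4200 + 0.65 × 16900 = 2500 + 420 + 10985 = 13905
Overall = 0.76 × 6395 + 0.24 × 13905 = 4860.2 + 3337.2 = 8197.4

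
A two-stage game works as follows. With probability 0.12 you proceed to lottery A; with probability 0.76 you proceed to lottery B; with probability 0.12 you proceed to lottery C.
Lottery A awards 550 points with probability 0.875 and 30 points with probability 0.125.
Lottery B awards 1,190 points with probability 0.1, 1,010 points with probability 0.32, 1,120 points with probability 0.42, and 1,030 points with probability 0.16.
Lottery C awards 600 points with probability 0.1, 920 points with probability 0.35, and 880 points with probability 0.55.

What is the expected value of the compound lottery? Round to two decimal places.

EV(A) = 0.875 × 550 + 0.125 × 30 = 481.25 + 3.75 = 485
EV(B) = 0.1 × 1190 + 0.32 × 1010 + 0.42 × 1120 + 0.16 × 1030 = 119 + 323.2 + 470.4 + 164.8 = 1077.4
EV(C) = 0.1 × 600 + 0.35 × 920 + 0.55 × 880 = 60 + 322 + 484 = 866
Overall = 0.12 × 485 + 0.76 × 1077.4 + 0.12 × 866 = 58.2 + 818.824 + 103.92 = 980.944

980.94 points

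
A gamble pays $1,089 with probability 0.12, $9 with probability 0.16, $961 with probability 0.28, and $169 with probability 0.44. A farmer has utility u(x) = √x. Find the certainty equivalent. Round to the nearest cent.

E[u] = 0.12·√1089 + 0.16·√9 + 0.28·√961 + 0.44·√169 = 0.12·33 + 0.16·3 + 0.28·31 + 0.44·13 = 18.84
CE = (18.84)² = 354.9456

$354.95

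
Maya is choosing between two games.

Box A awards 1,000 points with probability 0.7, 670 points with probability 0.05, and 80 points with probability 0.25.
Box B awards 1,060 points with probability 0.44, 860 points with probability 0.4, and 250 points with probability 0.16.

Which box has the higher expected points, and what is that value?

Box B (850.4 points)

Box A = 0.7 × 1000 + 0.05 × 670 + 0.25 × 80 = 700 + 33.5 + 20 = 753.5
Box B = 0.44 × 1060 + 0.4 × 860 + 0.16 × 250 = 466.4 + 344 + 40 = 850.4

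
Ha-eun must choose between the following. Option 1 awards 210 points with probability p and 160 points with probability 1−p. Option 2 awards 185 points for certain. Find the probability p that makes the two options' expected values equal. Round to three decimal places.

p·210 + (1−p)·160 = 185
50p + 160 = 185
p = (185 − 160) / 50

p = 0.500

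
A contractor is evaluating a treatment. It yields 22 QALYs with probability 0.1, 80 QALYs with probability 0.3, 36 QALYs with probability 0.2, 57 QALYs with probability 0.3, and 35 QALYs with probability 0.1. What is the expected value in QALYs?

54 QALYs

EV = 0.1 × 22 + 0.3 × 80 + 0.2 × 36 + 0.3 × 57 + 0.1 × 35 = 2.2 + 24 + 7.2 + 17.1 + 3.5 = 54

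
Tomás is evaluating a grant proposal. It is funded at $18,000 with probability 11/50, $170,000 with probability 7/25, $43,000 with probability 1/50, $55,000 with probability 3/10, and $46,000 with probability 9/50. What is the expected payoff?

$77,200

EV = 11/50 × 18000 + 7/25 × 170000 + 1/50 × 43000 + 3/10 × 55000 + 9/50 × 46000 = 3960 + 47600 + 860 + 16500 + 8280 = 77200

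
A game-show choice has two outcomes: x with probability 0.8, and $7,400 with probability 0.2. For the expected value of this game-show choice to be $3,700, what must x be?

x = $2,775

0.8·x + 0.2·7400 = 3700
0.8·x = 3700 − 1480 = 2220
x = 2220 / 0.8 = 2775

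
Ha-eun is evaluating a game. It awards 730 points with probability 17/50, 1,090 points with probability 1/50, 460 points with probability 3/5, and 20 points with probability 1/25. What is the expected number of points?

EV = 17/50 × 730 + 1/50 × 1090 + 3/5 × 460 + 1/25 × 20 = 248.2 + 21.8 + 276 + 0.8 = 546.8

546.8 points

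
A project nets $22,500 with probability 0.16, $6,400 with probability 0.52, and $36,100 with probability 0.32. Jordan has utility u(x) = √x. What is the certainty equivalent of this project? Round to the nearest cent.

$15,976.96

E[u] = 0.16·√22500 + 0.52·√6400 + 0.32·√36100 = 0.16·150 + 0.52·80 + 0.32·190 = 126.4
CE = (126.4)² = 15976.96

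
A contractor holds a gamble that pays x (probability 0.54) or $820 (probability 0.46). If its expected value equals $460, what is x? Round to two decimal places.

0.54·x + 0.46·820 = 460
0.54·x = 460 − 377.2 = 82.8
x = 82.8 / 0.54 = 153.3333

x = $153.33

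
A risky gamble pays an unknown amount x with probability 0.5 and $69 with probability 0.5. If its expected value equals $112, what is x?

0.5·x + 0.5·69 = 112
0.5·x = 112 − 34.5 = 77.5
x = 77.5 / 0.5 = 155

x = $155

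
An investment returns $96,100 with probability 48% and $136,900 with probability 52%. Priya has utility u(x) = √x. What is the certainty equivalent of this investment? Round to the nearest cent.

E[u] = 0.48·√96100 + 0.52·√136900 = 0.48·310 + 0.52·370 = 341.2
CE = (341.2)² = 116417.44

$116,417.44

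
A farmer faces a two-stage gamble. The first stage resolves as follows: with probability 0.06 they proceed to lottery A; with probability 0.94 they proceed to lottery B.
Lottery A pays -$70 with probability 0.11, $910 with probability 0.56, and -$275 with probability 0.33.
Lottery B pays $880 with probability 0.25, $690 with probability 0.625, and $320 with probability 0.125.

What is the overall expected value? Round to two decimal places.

EV(A) = 0.11 × (-70) + 0.56 × 910 + 0.33 × (-275) = -7.7 + 509.6 − 90.75 = 411.15
EV(B) = 0.25 × 880 + 0.625 × 690 + 0.125 × 320 = 220 + 431.25 + 40 = 691.25
Overall = 0.06 × 411.15 + 0.94 × 691.25 = 24.669 + 649.775 = 674.444

$674.44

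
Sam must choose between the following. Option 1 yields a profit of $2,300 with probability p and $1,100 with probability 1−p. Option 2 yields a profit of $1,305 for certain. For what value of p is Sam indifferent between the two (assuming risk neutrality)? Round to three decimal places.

p·2300 + (1−p)·1100 = 1305
1200p + 1100 = 1305
p = (1305 − 1100) / 1200

p = 0.171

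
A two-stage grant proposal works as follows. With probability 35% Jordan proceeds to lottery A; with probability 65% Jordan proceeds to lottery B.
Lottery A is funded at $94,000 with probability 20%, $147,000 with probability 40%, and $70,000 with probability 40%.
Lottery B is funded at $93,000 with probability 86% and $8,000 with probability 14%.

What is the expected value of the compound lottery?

EV(A) = 0.2 × 94000 + 0.4 × 147000 + 0.4 × 70000 = 18800 + 58800 + 28000 = 105600
EV(B) = 0.86 × 93000 + 0.14 × 8000 = 79980 + 1120 = 81100
Overall = 0.35 × 105600 + 0.65 × 81100 = 36960 + 52715 = 89675

$89,675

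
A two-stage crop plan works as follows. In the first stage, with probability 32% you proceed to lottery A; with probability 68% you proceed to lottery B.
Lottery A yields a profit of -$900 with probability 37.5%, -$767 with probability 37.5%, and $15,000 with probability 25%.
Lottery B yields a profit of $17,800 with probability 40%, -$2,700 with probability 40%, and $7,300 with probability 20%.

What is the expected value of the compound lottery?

$6,099.96

EV(A) = 0.375 × (-900) + 0.375 × (-767) + 0.25 × 15000 = -337.5 − 287.625 + 3750 = 3124.875
EV(B) = 0.4 × 17800 + 0.4 × (-2700) + 0.2 × 7300 = 7120 − 1080 + 1460 = 7500
Overall = 0.32 × 3124.875 + 0.68 × 7500 = 999.96 + 5100 = 6099.96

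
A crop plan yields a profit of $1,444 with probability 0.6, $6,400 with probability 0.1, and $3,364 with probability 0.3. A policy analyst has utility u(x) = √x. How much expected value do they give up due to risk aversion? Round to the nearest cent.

$192.36

E[u] = 0.6·√1444 + 0.1·√6400 + 0.3·√3364 = 0.6·38 + 0.1·80 + 0.3·58 = 48.2
CE = (48.2)² = 2323.24
Risk premium = EV − CE = 2515.6 − 2323.24 = 192.36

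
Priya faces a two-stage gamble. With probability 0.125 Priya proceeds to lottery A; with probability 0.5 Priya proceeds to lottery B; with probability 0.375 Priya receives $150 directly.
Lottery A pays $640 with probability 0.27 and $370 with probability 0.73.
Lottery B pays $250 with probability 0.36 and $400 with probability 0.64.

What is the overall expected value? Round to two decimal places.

$284.61

EV(A) = 0.27 × 640 + 0.73 × 370 = 172.8 + 270.1 = 442.9
EV(B) = 0.36 × 250 + 0.64 × 400 = 90 + 256 = 346
Branch C: 150 (certain)
Overall = 0.125 × 442.9 + 0.5 × 346 + 0.375 × 150 = 55.3625 + 173 + 56.25 = 284.6125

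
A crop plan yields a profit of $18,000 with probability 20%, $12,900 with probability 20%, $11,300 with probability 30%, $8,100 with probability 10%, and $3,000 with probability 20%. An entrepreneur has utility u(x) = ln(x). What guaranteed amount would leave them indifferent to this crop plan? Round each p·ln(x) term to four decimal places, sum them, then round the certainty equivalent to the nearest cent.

$9,449.34

E[u] = 0.2·ln(18000) + 0.2·ln(12900) + 0.3·ln(11300) + 0.1·ln(8100) + 0.2·ln(3000) = 1.9596 + 1.8930 + 2.7998 + 0.9000 + 1.6013 = 9.1537
CE = e^9.1537 ≈ 9449.34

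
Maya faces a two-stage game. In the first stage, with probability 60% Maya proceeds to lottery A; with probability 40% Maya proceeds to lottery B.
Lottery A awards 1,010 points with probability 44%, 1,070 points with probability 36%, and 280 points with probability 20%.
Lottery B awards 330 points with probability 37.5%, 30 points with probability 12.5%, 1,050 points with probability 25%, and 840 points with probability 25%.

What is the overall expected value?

EV(A) = 0.44 × 1010 + 0.36 × 1070 + 0.2 × 280 = 444.4 + 385.2 + 56 = 885.6
EV(B) = 0.375 × 330 + 0.125 × 30 + 0.25 × 1050 + 0.25 × 840 = 123.75 + 3.75 + 262.5 + 210 = 600
Overall = 0.6 × 885.6 + 0.4 × 600 = 531.36 + 240 = 771.36

771.36 points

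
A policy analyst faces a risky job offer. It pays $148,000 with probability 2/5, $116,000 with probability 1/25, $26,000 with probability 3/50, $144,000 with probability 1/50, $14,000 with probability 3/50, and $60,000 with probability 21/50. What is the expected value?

$94,320

EV = 2/5 × 148000 + 1/25 × 116000 + 3/50 × 26000 + 1/50 × 144000 + 3/50 × 14000 + 21/50 × 60000 = 59200 + 4640 + 1560 + 2880 + 840 + 25200 = 94320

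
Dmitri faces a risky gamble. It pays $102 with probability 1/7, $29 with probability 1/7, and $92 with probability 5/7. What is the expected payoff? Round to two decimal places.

$84.43

EV = 1/7 × 102 + 1/7 × 29 + 5/7 × 92 = 14.5714 + 4.1429 + 65.7143 = 84.4286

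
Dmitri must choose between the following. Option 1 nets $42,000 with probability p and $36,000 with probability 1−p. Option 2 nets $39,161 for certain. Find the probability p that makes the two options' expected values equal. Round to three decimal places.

p·42000 + (1−p)·36000 = 39161
6000p + 36000 = 39161
p = (39161 − 36000) / 6000

p = 0.527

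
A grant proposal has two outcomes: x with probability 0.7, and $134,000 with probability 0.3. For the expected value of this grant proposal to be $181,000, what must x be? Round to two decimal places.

0.7·x + 0.3·134000 = 181000
0.7·x = 181000 − 40200 = 140800
x = 140800 / 0.7 = 201142.8571

x = $201,142.86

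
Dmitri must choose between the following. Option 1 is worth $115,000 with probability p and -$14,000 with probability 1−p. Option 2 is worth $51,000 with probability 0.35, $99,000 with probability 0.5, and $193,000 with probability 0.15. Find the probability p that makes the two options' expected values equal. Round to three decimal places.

p = 0.855

EV(Option 2) = 0.35 × 51000 + 0.5 × 99000 + 0.15 × 193000 = 17850 + 49500 + 28950 = 96300
p·115000 + (1−p)·(-14000) = 96300
129000p − 14000 = 96300
p = (96300 + 14000) / 129000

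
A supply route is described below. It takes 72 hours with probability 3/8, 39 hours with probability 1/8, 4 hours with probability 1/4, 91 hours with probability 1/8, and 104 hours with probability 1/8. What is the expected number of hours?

EV = 3/8 × 72 + 1/8 × 39 + 1/4 × 4 + 1/8 × 91 + 1/8 × 104 = 27 + 4.875 + 1 + 11.375 + 13 = 57.25

57.25 hours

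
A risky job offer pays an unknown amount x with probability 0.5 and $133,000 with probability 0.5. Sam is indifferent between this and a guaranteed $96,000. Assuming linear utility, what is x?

0.5·x + 0.5·133000 = 96000
0.5·x = 96000 − 66500 = 29500
x = 29500 / 0.5 = 59000

x = $59,000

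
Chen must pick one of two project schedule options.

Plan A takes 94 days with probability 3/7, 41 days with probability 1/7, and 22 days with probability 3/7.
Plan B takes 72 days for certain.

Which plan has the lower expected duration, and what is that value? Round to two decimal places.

Plan A (55.57 days)

Plan A = 3/7 × 94 + 1/7 × 41 + 3/7 × 22 = 40.2857 + 5.8571 + 9.4286 = 55.5714
Plan B: 72 (certain)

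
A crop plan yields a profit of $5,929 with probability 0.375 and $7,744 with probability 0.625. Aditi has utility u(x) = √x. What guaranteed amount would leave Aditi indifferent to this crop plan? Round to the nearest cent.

$7,035.02

E[u] = 0.375·√5929 + 0.625·√7744 = 0.375·77 + 0.625·88 = 83.875
CE = (83.875)² = 7035.015625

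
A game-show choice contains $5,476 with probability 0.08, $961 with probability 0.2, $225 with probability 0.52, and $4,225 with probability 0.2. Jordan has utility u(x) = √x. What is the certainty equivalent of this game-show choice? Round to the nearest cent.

E[u] = 0.08·√5476 + 0.2·√961 + 0.52·√225 + 0.2·√4225 = 0.08·74 + 0.2·31 + 0.52·15 + 0.2·65 = 32.92
CE = (32.92)² = 1083.7264

$1,083.73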